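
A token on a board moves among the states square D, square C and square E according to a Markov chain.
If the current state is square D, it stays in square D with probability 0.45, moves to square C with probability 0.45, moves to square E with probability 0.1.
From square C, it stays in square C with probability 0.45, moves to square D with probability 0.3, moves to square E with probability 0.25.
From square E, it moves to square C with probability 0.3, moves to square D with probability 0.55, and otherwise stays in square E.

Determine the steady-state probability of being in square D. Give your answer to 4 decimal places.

Let the stationary distribution be π with π = πP and π_1 + π_2 + π_3 = 1.
π_1 = 0.45·π_1 + 0.3·π_2 + 0.55·π_3
π_2 = 0.45·π_1 + 0.45·π_2 + 0.3·π_3
Solving with the normalization constraint gives π = (0.4036, 0.4242, 0.1722).
So the stationary probability of square D is 0.4036.

0.4036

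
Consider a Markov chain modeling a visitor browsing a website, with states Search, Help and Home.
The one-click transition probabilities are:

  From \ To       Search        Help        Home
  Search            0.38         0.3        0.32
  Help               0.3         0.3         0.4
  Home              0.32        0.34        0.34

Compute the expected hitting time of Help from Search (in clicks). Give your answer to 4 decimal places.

Let t(s) be the expected number of clicks to first reach Help from state s, with t(Help) = 0. Conditioning on the first click:
t(Search) = 1 + 0.38·t(Search) + 0.32·t(Home)
t(Home) = 1 + 0.32·t(Search) + 0.34·t(Home)
Solving: t(Search) = 3.1943, t(Home) = 3.0639.
Expected clicks from Search to Help: 3.1943.

3.1943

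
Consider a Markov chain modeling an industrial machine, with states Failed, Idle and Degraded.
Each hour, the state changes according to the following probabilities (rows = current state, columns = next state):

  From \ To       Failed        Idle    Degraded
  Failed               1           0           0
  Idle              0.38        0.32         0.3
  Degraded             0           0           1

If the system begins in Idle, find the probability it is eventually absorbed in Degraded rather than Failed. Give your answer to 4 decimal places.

Let h(s) be the probability of absorption at Degraded starting from transient state s. Then h(Degraded) = 1 and h(Failed) = 0. By first-step analysis:
h(Idle) = 0.38·0 + 0.32·h(Idle) + 0.3·1
Solving: h(Idle) = 0.4412.
Starting from Idle, the probability is 0.4412.

0.4412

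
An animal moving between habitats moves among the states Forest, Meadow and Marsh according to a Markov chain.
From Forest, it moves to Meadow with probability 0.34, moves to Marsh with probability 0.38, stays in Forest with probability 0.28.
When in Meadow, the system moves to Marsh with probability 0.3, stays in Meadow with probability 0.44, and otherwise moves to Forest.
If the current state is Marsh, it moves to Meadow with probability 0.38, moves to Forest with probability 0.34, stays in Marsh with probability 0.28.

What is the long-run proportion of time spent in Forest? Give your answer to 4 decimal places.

0.2912

Let the stationary distribution be π with π = πP and π_1 + π_2 + π_3 = 1.
π_1 = 0.28·π_1 + 0.26·π_2 + 0.34·π_3
π_2 = 0.34·π_1 + 0.44·π_2 + 0.38·π_3
Solving with the normalization constraint gives π = (0.2912, 0.3919, 0.3170).
So the stationary probability of Forest is 0.2912.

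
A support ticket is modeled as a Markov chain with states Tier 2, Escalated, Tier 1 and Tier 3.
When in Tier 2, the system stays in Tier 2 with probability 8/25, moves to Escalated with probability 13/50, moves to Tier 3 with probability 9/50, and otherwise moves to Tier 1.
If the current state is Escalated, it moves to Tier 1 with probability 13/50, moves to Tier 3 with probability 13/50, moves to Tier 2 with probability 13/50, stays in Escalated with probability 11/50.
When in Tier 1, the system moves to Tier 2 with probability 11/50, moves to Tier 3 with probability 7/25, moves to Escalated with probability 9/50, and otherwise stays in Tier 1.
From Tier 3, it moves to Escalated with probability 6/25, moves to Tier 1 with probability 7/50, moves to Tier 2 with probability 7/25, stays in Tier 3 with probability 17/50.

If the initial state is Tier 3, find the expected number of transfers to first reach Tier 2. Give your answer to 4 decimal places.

Let t(s) be the expected number of transfers to first reach Tier 2 from state s, with t(Tier 2) = 0. Conditioning on the first transfer:
t(Escalated) = 1 + 0.22·t(Escalated) + 0.26·t(Tier 1) + 0.26·t(Tier 3)
t(Tier 1) = 1 + 0.18·t(Escalated) + 0.32·t(Tier 1) + 0.28·t(Tier 3)
t(Tier 3) = 1 + 0.24·t(Escalated) + 0.14·t(Tier 1) + 0.34·t(Tier 3)
Solving: t(Escalated) = 3.9038, t(Tier 1) = 4.0676, t(Tier 3) = 3.7975.
Expected transfers from Tier 3 to Tier 2: 3.7975.

3.7975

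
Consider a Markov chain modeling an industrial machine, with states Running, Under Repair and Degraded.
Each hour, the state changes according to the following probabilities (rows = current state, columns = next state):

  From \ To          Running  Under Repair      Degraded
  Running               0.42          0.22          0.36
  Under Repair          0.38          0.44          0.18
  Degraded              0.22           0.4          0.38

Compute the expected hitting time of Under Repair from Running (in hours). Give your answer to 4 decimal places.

3.4950

Let t(s) be the expected number of hours to first reach Under Repair from state s, with t(Under Repair) = 0. Conditioning on the first hour:
t(Running) = 1 + 0.42·t(Running) + 0.36·t(Degraded)
t(Degraded) = 1 + 0.22·t(Running) + 0.38·t(Degraded)
Solving: t(Running) = 3.4950, t(Degraded) = 2.8531.
Expected hours from Running to Under Repair: 3.4950.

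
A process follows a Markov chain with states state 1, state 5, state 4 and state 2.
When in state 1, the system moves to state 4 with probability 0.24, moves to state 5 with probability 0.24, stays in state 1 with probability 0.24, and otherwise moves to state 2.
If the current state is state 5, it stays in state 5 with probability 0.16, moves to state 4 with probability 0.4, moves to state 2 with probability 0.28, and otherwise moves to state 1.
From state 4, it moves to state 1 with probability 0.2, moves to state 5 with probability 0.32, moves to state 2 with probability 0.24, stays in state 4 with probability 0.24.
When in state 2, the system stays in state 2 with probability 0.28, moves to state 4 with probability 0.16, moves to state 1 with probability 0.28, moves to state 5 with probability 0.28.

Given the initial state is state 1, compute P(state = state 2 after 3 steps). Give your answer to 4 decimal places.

Propagate the distribution vector 3 steps from state 1.
After 0 steps: (1.0000, 0.0000, 0.0000, 0.0000)
After 1 step: (0.2400, 0.2400, 0.2400, 0.2800)
After 2 steps: (0.2224, 0.2512, 0.2560, 0.2704)
After 3 steps: (0.2205, 0.2512, 0.2586, 0.2698)
P(in state 2 after 3 steps) = 0.2698

0.2698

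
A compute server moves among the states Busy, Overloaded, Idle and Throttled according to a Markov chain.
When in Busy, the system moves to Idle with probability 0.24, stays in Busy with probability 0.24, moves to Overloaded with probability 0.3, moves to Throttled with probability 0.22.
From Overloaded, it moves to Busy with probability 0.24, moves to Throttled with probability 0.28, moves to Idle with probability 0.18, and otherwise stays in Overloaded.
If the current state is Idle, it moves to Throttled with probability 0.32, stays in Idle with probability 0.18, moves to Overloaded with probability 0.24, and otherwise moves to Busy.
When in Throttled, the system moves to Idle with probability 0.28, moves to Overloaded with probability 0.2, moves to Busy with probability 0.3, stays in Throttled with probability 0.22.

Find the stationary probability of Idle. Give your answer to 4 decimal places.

Let the stationary distribution be π with π = πP and π_1 + π_2 + π_3 + π_4 = 1.
π_1 = 0.24·π_1 + 0.24·π_2 + 0.26·π_3 + 0.3·π_4
π_2 = 0.3·π_1 + 0.3·π_2 + 0.24·π_3 + 0.2·π_4
π_3 = 0.24·π_1 + 0.18·π_2 + 0.18·π_3 + 0.28·π_4
Solving with the normalization constraint gives π = (0.2599, 0.2609, 0.2214, 0.2578).
So the stationary probability of Idle is 0.2214.

0.2214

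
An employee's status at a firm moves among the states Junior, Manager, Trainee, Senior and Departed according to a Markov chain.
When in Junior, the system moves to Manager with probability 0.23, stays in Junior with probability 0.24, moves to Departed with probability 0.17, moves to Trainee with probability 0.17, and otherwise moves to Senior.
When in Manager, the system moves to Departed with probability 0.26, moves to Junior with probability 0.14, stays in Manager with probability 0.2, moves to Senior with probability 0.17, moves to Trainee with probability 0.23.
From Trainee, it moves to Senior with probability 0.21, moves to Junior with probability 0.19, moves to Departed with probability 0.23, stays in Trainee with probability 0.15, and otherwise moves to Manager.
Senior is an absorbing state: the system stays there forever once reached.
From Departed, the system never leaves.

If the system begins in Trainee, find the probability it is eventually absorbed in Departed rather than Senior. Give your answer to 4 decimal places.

0.5327

Let h(s) be the probability of absorption at Departed starting from transient state s. Then h(Departed) = 1 and h(Senior) = 0. By first-step analysis:
h(Junior) = 0.24·h(Junior) + 0.23·h(Manager) + 0.17·h(Trainee) + 0.19·0 + 0.17·1
h(Manager) = 0.14·h(Junior) + 0.2·h(Manager) + 0.23·h(Trainee) + 0.17·0 + 0.26·1
h(Trainee) = 0.19·h(Junior) + 0.22·h(Manager) + 0.15·h(Trainee) + 0.21·0 + 0.23·1
Solving: h(Junior) = 0.5148, h(Manager) = 0.5683, h(Trainee) = 0.5327.
Starting from Trainee, the probability is 0.5327.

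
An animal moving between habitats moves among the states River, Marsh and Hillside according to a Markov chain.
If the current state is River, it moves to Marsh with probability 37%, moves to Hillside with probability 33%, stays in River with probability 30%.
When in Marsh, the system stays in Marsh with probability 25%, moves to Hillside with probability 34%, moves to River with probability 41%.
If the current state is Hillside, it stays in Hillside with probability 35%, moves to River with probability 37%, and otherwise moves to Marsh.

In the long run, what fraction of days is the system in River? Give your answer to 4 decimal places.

Let the stationary distribution be π with π = πP and π_1 + π_2 + π_3 = 1.
π_1 = 0.3·π_1 + 0.41·π_2 + 0.37·π_3
π_2 = 0.37·π_1 + 0.25·π_2 + 0.28·π_3
Solving with the normalization constraint gives π = (0.3571, 0.3030, 0.3398).
So the stationary probability of River is 0.3571.

0.3571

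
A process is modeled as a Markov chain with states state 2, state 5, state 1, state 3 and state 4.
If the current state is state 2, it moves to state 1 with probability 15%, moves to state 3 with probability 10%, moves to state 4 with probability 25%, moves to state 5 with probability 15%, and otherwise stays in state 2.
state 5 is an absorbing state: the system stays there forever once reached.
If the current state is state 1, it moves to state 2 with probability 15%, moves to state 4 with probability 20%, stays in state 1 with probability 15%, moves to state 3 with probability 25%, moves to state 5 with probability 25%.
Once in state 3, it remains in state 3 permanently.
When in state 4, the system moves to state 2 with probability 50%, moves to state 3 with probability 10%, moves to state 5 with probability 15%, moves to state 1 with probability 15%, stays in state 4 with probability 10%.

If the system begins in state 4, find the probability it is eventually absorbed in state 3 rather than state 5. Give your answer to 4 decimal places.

0.4261

Let h(s) be the probability of absorption at state 3 starting from transient state s. Then h(state 3) = 1 and h(state 5) = 0. By first-step analysis:
h(state 2) = 0.35·h(state 2) + 0.15·0 + 0.15·h(state 1) + 0.1·1 + 0.25·h(state 4)
h(state 1) = 0.15·h(state 2) + 0.25·0 + 0.15·h(state 1) + 0.25·1 + 0.2·h(state 4)
h(state 4) = 0.5·h(state 2) + 0.15·0 + 0.15·h(state 1) + 0.1·1 + 0.1·h(state 4)
Solving: h(state 2) = 0.4261, h(state 1) = 0.4696, h(state 4) = 0.4261.
Starting from state 4, the probability is 0.4261.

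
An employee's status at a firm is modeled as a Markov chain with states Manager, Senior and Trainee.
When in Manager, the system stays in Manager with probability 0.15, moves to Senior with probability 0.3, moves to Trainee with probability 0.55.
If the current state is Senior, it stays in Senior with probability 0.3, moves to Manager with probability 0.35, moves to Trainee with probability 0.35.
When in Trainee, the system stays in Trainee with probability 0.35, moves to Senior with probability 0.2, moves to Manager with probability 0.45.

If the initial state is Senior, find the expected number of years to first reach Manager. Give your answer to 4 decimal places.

Let t(s) be the expected number of years to first reach Manager from state s, with t(Manager) = 0. Conditioning on the first year:
t(Senior) = 1 + 0.3·t(Senior) + 0.35·t(Trainee)
t(Trainee) = 1 + 0.2·t(Senior) + 0.35·t(Trainee)
Solving: t(Senior) = 2.5974, t(Trainee) = 2.3377.
Expected years from Senior to Manager: 2.5974.

2.5974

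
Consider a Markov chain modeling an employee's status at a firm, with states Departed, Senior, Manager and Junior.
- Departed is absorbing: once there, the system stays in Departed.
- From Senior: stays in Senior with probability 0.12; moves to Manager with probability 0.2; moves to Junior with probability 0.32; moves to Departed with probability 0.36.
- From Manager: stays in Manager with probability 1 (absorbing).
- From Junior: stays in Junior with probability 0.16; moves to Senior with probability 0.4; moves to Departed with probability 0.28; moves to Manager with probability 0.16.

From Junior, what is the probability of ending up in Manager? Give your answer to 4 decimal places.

Let h(s) be the probability of absorption at Manager starting from transient state s. Then h(Manager) = 1 and h(Departed) = 0. By first-step analysis:
h(Senior) = 0.36·0 + 0.12·h(Senior) + 0.2·1 + 0.32·h(Junior)
h(Junior) = 0.28·0 + 0.4·h(Senior) + 0.16·1 + 0.16·h(Junior)
Solving: h(Senior) = 0.3586, h(Junior) = 0.3613.
Starting from Junior, the probability is 0.3613.

0.3613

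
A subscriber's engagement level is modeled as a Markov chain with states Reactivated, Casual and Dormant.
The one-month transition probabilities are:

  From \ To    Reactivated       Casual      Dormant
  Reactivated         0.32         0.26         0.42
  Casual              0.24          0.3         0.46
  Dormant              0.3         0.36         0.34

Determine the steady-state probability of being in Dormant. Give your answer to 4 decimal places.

Let the stationary distribution be π with π = πP and π_1 + π_2 + π_3 = 1.
π_1 = 0.32·π_1 + 0.24·π_2 + 0.3·π_3
π_2 = 0.26·π_1 + 0.3·π_2 + 0.36·π_3
Solving with the normalization constraint gives π = (0.2870, 0.3125, 0.4005).
So the stationary probability of Dormant is 0.4005.

0.4005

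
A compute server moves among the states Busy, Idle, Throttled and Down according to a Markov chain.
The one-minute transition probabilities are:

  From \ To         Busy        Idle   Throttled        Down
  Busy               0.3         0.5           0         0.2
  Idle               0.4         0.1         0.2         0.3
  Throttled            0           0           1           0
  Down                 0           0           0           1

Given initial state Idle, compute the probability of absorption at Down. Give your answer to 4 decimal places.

Let h(s) be the probability of absorption at Down starting from transient state s. Then h(Down) = 1 and h(Throttled) = 0. By first-step analysis:
h(Busy) = 0.3·h(Busy) + 0.5·h(Idle) + 0.2·1
h(Idle) = 0.4·h(Busy) + 0.1·h(Idle) + 0.2·0 + 0.3·1
Solving: h(Busy) = 0.7674, h(Idle) = 0.6744.
Starting from Idle, the probability is 0.6744.

0.6744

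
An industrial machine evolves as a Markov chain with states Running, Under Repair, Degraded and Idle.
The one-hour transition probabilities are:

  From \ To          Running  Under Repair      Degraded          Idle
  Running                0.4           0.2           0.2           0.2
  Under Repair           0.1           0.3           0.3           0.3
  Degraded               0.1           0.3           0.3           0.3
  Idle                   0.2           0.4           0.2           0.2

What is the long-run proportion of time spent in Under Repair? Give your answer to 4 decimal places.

Let the stationary distribution be π with π = πP and π_1 + π_2 + π_3 + π_4 = 1.
π_1 = 0.4·π_1 + 0.1·π_2 + 0.1·π_3 + 0.2·π_4
π_2 = 0.2·π_1 + 0.3·π_2 + 0.3·π_3 + 0.4·π_4
π_3 = 0.2·π_1 + 0.3·π_2 + 0.3·π_3 + 0.2·π_4
Solving with the normalization constraint gives π = (0.1795, 0.3077, 0.2564, 0.2564).
So the stationary probability of Under Repair is 0.3077.

0.3077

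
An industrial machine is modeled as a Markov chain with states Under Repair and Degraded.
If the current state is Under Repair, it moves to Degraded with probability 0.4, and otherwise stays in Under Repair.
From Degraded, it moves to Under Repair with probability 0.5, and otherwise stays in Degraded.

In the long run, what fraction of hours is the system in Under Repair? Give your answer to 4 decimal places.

Let the stationary distribution be π with π = πP and π_1 + π_2 = 1.
π_1 = 0.6·π_1 + 0.5·π_2
Solving with the normalization constraint gives π = (0.5556, 0.4444).
So the stationary probability of Under Repair is 0.5556.

0.5556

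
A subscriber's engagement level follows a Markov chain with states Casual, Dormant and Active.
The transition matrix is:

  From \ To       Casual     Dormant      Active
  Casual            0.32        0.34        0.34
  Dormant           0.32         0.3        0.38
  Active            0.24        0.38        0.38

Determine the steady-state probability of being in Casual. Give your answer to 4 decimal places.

Let the stationary distribution be π with π = πP and π_1 + π_2 + π_3 = 1.
π_1 = 0.32·π_1 + 0.32·π_2 + 0.24·π_3
π_2 = 0.34·π_1 + 0.3·π_2 + 0.38·π_3
Solving with the normalization constraint gives π = (0.2905, 0.3411, 0.3684).
So the stationary probability of Casual is 0.2905.

0.2905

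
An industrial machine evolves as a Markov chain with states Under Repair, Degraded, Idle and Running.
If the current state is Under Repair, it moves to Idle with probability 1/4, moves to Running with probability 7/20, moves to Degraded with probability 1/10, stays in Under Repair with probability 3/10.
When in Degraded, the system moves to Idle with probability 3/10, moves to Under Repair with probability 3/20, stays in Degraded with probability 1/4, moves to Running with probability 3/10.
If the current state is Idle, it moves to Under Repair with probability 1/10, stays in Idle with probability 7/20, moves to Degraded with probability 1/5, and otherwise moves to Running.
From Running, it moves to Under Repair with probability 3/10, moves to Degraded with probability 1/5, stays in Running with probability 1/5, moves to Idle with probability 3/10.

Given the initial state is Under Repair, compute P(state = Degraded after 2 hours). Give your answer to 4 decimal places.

0.1750

Propagate the distribution vector 2 hours from Under Repair.
After 0 hours: (1.0000, 0.0000, 0.0000, 0.0000)
After 1 hour: (0.3000, 0.1000, 0.2500, 0.3500)
After 2 hours: (0.2350, 0.1750, 0.2975, 0.2925)
P(in Degraded after 2 hours) = 0.1750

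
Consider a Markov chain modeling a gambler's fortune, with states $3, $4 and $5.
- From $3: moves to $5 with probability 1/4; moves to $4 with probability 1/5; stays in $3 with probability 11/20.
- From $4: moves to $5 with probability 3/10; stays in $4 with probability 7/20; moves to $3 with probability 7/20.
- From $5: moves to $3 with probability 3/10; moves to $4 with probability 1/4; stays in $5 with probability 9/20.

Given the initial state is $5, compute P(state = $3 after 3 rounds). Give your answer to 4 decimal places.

Propagate the distribution vector 3 rounds from $5.
After 0 rounds: (0.0000, 0.0000, 1.0000)
After 1 round: (0.3000, 0.2500, 0.4500)
After 2 rounds: (0.3875, 0.2600, 0.3525)
After 3 rounds: (0.4099, 0.2566, 0.3335)
P(in $3 after 3 rounds) = 0.4099

0.4099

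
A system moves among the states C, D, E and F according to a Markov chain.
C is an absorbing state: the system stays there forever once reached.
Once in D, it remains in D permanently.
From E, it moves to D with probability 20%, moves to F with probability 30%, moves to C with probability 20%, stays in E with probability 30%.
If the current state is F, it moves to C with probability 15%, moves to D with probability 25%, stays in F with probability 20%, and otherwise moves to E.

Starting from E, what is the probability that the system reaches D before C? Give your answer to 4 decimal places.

0.5341

Let h(s) be the probability of absorption at D starting from transient state s. Then h(D) = 1 and h(C) = 0. By first-step analysis:
h(E) = 0.2·0 + 0.2·1 + 0.3·h(E) + 0.3·h(F)
h(F) = 0.15·0 + 0.25·1 + 0.4·h(E) + 0.2·h(F)
Solving: h(E) = 0.5341, h(F) = 0.5795.
Starting from E, the probability is 0.5341.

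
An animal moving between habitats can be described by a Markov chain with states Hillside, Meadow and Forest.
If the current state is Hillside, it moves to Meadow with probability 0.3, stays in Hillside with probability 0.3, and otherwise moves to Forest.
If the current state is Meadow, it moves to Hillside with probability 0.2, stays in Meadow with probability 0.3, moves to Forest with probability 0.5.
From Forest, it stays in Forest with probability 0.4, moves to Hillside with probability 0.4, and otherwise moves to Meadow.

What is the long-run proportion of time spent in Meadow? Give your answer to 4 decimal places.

0.2574

Let the stationary distribution be π with π = πP and π_1 + π_2 + π_3 = 1.
π_1 = 0.3·π_1 + 0.2·π_2 + 0.4·π_3
π_2 = 0.3·π_1 + 0.3·π_2 + 0.2·π_3
Solving with the normalization constraint gives π = (0.3168, 0.2574, 0.4257).
So the stationary probability of Meadow is 0.2574.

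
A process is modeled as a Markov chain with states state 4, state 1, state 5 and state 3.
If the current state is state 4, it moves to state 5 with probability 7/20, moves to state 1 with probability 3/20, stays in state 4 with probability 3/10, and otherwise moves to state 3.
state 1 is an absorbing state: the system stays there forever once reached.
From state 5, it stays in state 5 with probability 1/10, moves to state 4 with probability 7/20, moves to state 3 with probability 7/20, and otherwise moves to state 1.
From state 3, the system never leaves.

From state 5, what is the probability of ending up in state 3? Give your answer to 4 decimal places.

0.6207

Let h(s) be the probability of absorption at state 3 starting from transient state s. Then h(state 3) = 1 and h(state 1) = 0. By first-step analysis:
h(state 4) = 0.3·h(state 4) + 0.15·0 + 0.35·h(state 5) + 0.2·1
h(state 5) = 0.35·h(state 4) + 0.2·0 + 0.1·h(state 5) + 0.35·1
Solving: h(state 4) = 0.5961, h(state 5) = 0.6207.
Starting from state 5, the probability is 0.6207.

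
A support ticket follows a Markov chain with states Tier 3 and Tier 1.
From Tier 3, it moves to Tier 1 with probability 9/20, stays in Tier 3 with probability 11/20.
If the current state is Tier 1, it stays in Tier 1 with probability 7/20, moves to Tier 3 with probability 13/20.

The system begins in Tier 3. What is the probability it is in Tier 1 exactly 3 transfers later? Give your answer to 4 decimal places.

Propagate the distribution vector 3 transfers from Tier 3.
After 0 transfers: (1.0000, 0.0000)
After 1 transfer: (0.5500, 0.4500)
After 2 transfers: (0.5950, 0.4050)
After 3 transfers: (0.5905, 0.4095)
P(in Tier 1 after 3 transfers) = 0.4095

0.4095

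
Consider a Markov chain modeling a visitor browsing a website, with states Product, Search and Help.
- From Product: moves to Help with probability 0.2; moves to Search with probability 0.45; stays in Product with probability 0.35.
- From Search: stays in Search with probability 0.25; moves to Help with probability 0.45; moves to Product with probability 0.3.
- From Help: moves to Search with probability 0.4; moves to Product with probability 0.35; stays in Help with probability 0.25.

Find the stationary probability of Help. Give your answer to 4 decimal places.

0.3059

Let the stationary distribution be π with π = πP and π_1 + π_2 + π_3 = 1.
π_1 = 0.35·π_1 + 0.3·π_2 + 0.35·π_3
π_2 = 0.45·π_1 + 0.25·π_2 + 0.4·π_3
Solving with the normalization constraint gives π = (0.3319, 0.3623, 0.3059).
So the stationary probability of Help is 0.3059.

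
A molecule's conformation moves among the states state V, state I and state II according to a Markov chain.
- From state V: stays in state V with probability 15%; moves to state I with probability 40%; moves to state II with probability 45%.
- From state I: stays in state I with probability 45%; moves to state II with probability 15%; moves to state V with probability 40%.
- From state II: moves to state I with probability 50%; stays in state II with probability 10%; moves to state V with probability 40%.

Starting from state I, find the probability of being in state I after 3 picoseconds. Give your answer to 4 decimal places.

0.4481

Propagate the distribution vector 3 picoseconds from state I.
After 0 picoseconds: (0.0000, 1.0000, 0.0000)
After 1 picosecond: (0.4000, 0.4500, 0.1500)
After 2 picoseconds: (0.3000, 0.4375, 0.2625)
After 3 picoseconds: (0.3250, 0.4481, 0.2269)
P(in state I after 3 picoseconds) = 0.4481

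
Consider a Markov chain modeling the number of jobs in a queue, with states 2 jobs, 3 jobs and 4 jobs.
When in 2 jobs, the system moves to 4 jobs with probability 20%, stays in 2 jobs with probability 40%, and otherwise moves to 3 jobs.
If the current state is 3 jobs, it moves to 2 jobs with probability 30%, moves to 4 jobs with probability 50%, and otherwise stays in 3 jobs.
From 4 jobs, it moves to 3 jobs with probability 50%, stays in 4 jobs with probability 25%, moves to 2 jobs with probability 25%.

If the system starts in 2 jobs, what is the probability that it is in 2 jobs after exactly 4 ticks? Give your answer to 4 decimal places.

Propagate the distribution vector 4 ticks from 2 jobs.
After 0 ticks: (1.0000, 0.0000, 0.0000)
After 1 tick: (0.4000, 0.4000, 0.2000)
After 2 ticks: (0.3300, 0.3400, 0.3300)
After 3 ticks: (0.3165, 0.3650, 0.3185)
After 4 ticks: (0.3157, 0.3589, 0.3254)
P(in 2 jobs after 4 ticks) = 0.3157

0.3157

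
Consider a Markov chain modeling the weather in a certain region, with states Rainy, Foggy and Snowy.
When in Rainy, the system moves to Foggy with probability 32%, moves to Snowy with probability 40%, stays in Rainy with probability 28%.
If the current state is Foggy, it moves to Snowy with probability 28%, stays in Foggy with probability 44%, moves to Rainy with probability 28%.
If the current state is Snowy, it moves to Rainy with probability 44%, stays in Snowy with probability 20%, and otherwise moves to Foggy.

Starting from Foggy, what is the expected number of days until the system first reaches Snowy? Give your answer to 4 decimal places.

Let t(s) be the expected number of days to first reach Snowy from state s, with t(Snowy) = 0. Conditioning on the first day:
t(Rainy) = 1 + 0.28·t(Rainy) + 0.32·t(Foggy)
t(Foggy) = 1 + 0.28·t(Rainy) + 0.44·t(Foggy)
Solving: t(Rainy) = 2.8061, t(Foggy) = 3.1888.
Expected days from Foggy to Snowy: 3.1888.

3.1888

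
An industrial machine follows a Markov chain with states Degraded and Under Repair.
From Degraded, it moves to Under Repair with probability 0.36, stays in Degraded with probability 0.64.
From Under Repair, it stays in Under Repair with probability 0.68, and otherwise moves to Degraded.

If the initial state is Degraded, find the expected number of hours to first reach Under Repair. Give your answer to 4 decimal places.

Let t(s) be the expected number of hours to first reach Under Repair from state s, with t(Under Repair) = 0. Conditioning on the first hour:
t(Degraded) = 1 + 0.64·t(Degraded)
Solving: t(Degraded) = 2.7778.
Expected hours from Degraded to Under Repair: 2.7778.

2.7778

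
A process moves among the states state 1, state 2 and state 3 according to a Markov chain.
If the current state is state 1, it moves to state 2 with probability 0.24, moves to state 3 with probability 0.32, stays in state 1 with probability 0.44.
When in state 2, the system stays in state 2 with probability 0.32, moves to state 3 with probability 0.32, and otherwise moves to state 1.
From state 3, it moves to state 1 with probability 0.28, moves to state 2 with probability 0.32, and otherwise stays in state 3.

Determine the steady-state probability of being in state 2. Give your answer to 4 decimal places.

0.2911

Let the stationary distribution be π with π = πP and π_1 + π_2 + π_3 = 1.
π_1 = 0.44·π_1 + 0.36·π_2 + 0.28·π_3
π_2 = 0.24·π_1 + 0.32·π_2 + 0.32·π_3
Solving with the normalization constraint gives π = (0.3611, 0.2911, 0.3478).
So the stationary probability of state 2 is 0.2911.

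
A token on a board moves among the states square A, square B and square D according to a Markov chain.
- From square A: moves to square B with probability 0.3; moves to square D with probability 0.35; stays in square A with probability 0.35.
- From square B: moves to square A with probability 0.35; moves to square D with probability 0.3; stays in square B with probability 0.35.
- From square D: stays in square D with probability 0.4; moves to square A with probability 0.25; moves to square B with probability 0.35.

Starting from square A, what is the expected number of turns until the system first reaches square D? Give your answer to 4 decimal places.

2.9921

Let t(s) be the expected number of turns to first reach square D from state s, with t(square D) = 0. Conditioning on the first turn:
t(square A) = 1 + 0.35·t(square A) + 0.3·t(square B)
t(square B) = 1 + 0.35·t(square A) + 0.35·t(square B)
Solving: t(square A) = 2.9921, t(square B) = 3.1496.
Expected turns from square A to square D: 2.9921.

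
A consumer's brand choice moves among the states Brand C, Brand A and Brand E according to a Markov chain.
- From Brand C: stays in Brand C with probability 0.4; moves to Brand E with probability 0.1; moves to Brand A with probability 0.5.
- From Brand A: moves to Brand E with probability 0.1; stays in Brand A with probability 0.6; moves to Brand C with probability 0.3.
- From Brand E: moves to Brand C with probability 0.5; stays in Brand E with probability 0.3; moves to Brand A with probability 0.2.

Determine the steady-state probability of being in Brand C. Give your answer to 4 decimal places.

Let the stationary distribution be π with π = πP and π_1 + π_2 + π_3 = 1.
π_1 = 0.4·π_1 + 0.3·π_2 + 0.5·π_3
π_2 = 0.5·π_1 + 0.6·π_2 + 0.2·π_3
Solving with the normalization constraint gives π = (0.3611, 0.5139, 0.1250).
So the stationary probability of Brand C is 0.3611.

0.3611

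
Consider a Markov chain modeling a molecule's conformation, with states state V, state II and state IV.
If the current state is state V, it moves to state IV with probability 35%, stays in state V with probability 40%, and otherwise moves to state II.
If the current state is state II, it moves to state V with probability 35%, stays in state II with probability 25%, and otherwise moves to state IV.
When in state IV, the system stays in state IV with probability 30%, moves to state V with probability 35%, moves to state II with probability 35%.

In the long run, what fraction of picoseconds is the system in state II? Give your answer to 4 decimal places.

0.2847

Let the stationary distribution be π with π = πP and π_1 + π_2 + π_3 = 1.
π_1 = 0.4·π_1 + 0.35·π_2 + 0.35·π_3
π_2 = 0.25·π_1 + 0.25·π_2 + 0.35·π_3
Solving with the normalization constraint gives π = (0.3684, 0.2847, 0.3469).
So the stationary probability of state II is 0.2847.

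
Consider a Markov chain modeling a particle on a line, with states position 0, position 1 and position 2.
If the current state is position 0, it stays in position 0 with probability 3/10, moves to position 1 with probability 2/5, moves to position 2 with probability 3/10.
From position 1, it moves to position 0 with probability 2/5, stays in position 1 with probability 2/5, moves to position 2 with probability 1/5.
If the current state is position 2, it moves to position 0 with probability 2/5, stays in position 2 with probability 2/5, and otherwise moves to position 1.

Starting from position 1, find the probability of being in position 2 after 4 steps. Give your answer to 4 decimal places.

0.2948

Propagate the distribution vector 4 steps from position 1.
After 0 steps: (0.0000, 1.0000, 0.0000)
After 1 step: (0.4000, 0.4000, 0.2000)
After 2 steps: (0.3600, 0.3600, 0.2800)
After 3 steps: (0.3640, 0.3440, 0.2920)
After 4 steps: (0.3636, 0.3416, 0.2948)
P(in position 2 after 4 steps) = 0.2948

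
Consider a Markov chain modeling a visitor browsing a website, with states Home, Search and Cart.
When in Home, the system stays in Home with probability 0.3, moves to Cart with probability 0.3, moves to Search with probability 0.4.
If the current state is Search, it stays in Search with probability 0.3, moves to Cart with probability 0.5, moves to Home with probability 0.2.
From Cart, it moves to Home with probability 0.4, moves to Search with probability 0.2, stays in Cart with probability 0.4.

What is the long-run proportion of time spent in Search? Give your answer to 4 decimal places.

Let the stationary distribution be π with π = πP and π_1 + π_2 + π_3 = 1.
π_1 = 0.3·π_1 + 0.2·π_2 + 0.4·π_3
π_2 = 0.4·π_1 + 0.3·π_2 + 0.2·π_3
Solving with the normalization constraint gives π = (0.3107, 0.2913, 0.3981).
So the stationary probability of Search is 0.2913.

0.2913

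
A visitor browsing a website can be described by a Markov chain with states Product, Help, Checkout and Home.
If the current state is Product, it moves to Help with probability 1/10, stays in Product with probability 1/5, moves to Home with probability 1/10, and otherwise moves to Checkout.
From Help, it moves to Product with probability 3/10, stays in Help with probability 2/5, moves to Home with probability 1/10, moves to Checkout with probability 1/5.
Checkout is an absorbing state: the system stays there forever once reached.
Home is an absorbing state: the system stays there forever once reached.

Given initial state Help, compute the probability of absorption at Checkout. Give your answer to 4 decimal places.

0.7556

Let h(s) be the probability of absorption at Checkout starting from transient state s. Then h(Checkout) = 1 and h(Home) = 0. By first-step analysis:
h(Product) = 0.2·h(Product) + 0.1·h(Help) + 0.6·1 + 0.1·0
h(Help) = 0.3·h(Product) + 0.4·h(Help) + 0.2·1 + 0.1·0
Solving: h(Product) = 0.8444, h(Help) = 0.7556.
Starting from Help, the probability is 0.7556.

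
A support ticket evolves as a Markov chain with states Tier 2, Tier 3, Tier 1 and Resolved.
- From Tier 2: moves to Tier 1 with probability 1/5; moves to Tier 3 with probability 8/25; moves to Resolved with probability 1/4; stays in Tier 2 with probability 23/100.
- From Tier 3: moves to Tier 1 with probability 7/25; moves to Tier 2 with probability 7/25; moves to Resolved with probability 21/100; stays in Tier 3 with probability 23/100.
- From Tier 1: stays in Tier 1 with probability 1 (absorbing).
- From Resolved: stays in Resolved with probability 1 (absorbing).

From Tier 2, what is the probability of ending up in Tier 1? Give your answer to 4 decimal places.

0.4840

Let h(s) be the probability of absorption at Tier 1 starting from transient state s. Then h(Tier 1) = 1 and h(Resolved) = 0. By first-step analysis:
h(Tier 2) = 0.23·h(Tier 2) + 0.32·h(Tier 3) + 0.2·1 + 0.25·0
h(Tier 3) = 0.28·h(Tier 2) + 0.23·h(Tier 3) + 0.28·1 + 0.21·0
Solving: h(Tier 2) = 0.4840, h(Tier 3) = 0.5396.
Starting from Tier 2, the probability is 0.4840.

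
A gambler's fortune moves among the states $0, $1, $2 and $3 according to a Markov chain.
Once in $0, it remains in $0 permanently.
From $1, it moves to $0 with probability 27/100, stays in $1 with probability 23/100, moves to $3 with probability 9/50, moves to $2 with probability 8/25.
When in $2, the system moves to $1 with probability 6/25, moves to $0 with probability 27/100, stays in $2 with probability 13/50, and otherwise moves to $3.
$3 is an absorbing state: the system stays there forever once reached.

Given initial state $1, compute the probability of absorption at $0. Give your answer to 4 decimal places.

0.5805

Let h(s) be the probability of absorption at $0 starting from transient state s. Then h($0) = 1 and h($3) = 0. By first-step analysis:
h($1) = 0.27·1 + 0.23·h($1) + 0.32·h($2) + 0.18·0
h($2) = 0.27·1 + 0.24·h($1) + 0.26·h($2) + 0.23·0
Solving: h($1) = 0.5805, h($2) = 0.5531.
Starting from $1, the probability is 0.5805.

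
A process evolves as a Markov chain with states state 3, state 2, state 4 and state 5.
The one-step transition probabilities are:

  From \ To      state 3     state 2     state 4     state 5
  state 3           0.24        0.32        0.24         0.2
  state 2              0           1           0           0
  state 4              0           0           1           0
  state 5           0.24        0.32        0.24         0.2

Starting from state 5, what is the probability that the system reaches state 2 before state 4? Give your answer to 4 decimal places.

Let h(s) be the probability of absorption at state 2 starting from transient state s. Then h(state 2) = 1 and h(state 4) = 0. By first-step analysis:
h(state 3) = 0.24·h(state 3) + 0.32·1 + 0.24·0 + 0.2·h(state 5)
h(state 5) = 0.24·h(state 3) + 0.32·1 + 0.24·0 + 0.2·h(state 5)
Solving: h(state 3) = 0.5714, h(state 5) = 0.5714.
Starting from state 5, the probability is 0.5714.

0.5714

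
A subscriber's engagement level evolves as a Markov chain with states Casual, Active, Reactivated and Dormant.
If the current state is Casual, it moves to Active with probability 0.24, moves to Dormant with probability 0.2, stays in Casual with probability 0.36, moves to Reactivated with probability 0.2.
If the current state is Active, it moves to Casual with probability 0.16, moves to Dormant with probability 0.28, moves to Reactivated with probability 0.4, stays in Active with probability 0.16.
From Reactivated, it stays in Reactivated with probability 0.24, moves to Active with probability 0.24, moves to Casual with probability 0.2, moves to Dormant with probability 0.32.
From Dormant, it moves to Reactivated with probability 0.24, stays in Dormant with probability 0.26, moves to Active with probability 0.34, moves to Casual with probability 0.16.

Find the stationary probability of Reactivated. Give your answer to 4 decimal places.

Let the stationary distribution be π with π = πP and π_1 + π_2 + π_3 + π_4 = 1.
π_1 = 0.36·π_1 + 0.16·π_2 + 0.2·π_3 + 0.16·π_4
π_2 = 0.24·π_1 + 0.16·π_2 + 0.24·π_3 + 0.34·π_4
π_3 = 0.2·π_1 + 0.4·π_2 + 0.24·π_3 + 0.24·π_4
Solving with the normalization constraint gives π = (0.2135, 0.2471, 0.2710, 0.2684).
So the stationary probability of Reactivated is 0.2710.

0.2710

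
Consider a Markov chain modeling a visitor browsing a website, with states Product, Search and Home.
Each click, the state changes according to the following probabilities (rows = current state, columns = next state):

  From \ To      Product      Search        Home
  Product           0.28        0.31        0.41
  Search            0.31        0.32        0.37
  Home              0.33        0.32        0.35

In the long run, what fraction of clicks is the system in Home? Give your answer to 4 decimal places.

Let the stationary distribution be π with π = πP and π_1 + π_2 + π_3 = 1.
π_1 = 0.28·π_1 + 0.31·π_2 + 0.33·π_3
π_2 = 0.31·π_1 + 0.32·π_2 + 0.32·π_3
Solving with the normalization constraint gives π = (0.3082, 0.3169, 0.3748).
So the stationary probability of Home is 0.3748.

0.3748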